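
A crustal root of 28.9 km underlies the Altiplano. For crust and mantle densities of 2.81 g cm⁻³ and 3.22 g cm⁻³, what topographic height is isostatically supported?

By Archimedes' principle applied to the lithosphere: ρ_c h = (ρ_m − ρ_c) r.
h = r (ρ_m − ρ_c) / ρ_c = 28.9 km × (3.22 − 2.81) / 2.81 = 4.22 km.

4.22 km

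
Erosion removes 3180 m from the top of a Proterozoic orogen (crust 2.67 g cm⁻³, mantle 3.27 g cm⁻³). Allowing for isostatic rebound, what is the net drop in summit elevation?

583 m

Rebound u = e ρ_c/ρ_m = 3180 m × 2.67/3.27 = 2597 m.
Net surface drop = e − u = 3180 m − 2597 m = e (ρ_m − ρ_c)/ρ_m = 583 m.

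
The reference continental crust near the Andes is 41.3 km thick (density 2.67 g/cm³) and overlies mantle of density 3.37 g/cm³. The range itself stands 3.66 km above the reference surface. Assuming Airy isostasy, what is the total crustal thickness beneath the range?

Root depth r = h ρ_c / (ρ_m − ρ_c) = 3.66 km × 2.67 / 0.7 = 13.96 km.
Total thickness = T + h + r = 41.3 km + 3.66 km + 13.96 km = 58.9 km.

58.9 km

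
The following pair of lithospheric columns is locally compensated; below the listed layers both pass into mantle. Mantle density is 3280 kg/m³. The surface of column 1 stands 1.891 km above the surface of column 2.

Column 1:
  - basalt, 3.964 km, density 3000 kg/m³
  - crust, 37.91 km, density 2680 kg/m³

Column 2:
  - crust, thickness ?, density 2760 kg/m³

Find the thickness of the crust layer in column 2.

33.9 km

Take the compensation level at the base of the deeper column (depth z_c below the surface of column 1) and equate Σ ρ_i t_i down to z_c; mantle fills any gap and the z_c terms cancel.
Column 1: 3.964×3000 + 37.91×2680 + (z_c − 41.874)×3280
Column 2: 1.891×0 + x×2760 + (z_c − 1.891 − 0 − x)×3280
The z_c×3280 term appears on both sides and cancels. Collect the known terms of each column as K = Σ(ρt)_known − 3280 × (depth of known layers): K_1 = 113490.8 − 3280×41.874 = −23855.92; K_2 = 0 − 3280×(1.891 + 0) = −6202.48.
Balance: K_1 = K_2 − x×(3280 − 2760), so x = (K_2 − K_1)/(3280 − 2760) = 17653.4/520 = 33.9 km.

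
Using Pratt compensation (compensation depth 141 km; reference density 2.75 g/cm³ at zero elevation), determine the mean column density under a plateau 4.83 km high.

2.66 g/cm³

Pratt balance: ρ_ref D = ρ (D + h).
ρ = ρ_ref D/(D + h) = 2.75 × 141 km/(141 km + 4.83 km) = 2.66 g/cm³.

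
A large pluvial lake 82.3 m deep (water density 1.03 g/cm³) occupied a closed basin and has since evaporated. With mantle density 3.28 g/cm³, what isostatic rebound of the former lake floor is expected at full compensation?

u = d ρ_w/ρ_m = 82.3 m × 1.03/3.28 = 25.8 m.

25.8 m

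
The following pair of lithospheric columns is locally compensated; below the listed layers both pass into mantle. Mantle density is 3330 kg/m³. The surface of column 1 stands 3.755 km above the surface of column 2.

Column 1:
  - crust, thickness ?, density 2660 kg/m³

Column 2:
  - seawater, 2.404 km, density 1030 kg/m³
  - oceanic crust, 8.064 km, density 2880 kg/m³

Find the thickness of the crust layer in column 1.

32.3 km

Take the compensation level at the base of the deeper column (depth z_c below the surface of column 1) and equate Σ ρ_i t_i down to z_c; mantle fills any gap and the z_c terms cancel.
Column 1: x×2660 + (z_c − 0 − x)×3330
Column 2: 3.755×0 + 2.404×1030 + 8.064×2880 + (z_c − 3.755 − 10.468)×3330
The z_c×3330 term appears on both sides and cancels. Collect the known terms of each column as K = Σ(ρt)_known − 3330 × (depth of known layers): K_1 = 0 − 3330×0 = 0; K_2 = 25700.44 − 3330×(3.755 + 10.468) = −21662.15.
Balance: K_1 − x×(3330 − 2660) = K_2, so x = (K_1 − K_2)/(3330 − 2660) = 21662.2/670 = 32.3 km.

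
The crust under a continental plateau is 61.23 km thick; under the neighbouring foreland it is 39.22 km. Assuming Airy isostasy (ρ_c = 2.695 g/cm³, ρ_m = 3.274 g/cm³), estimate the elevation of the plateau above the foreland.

Excess crust Δ = 61.23 km − 39.22 km = 22.01 km, split between elevation h and root r with h + r = Δ.
Airy balance ρ_c h = (ρ_m − ρ_c) r gives r = h ρ_c/(ρ_m − ρ_c), so h (1 + ρ_c/(ρ_m − ρ_c)) = Δ, i.e. h = Δ (ρ_m − ρ_c)/ρ_m.
h = 22.01 km × 0.579/3.274 = 3.89 km.

3.89 km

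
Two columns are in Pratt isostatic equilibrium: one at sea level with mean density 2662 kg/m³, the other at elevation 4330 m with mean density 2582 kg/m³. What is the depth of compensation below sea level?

140000 m

ρ_ref D = ρ (D + h) → D (ρ_ref − ρ) = ρ h.
D = ρ h/(ρ_ref − ρ) = 2582 × 4330 m/(2662 − 2582) = 140000 m.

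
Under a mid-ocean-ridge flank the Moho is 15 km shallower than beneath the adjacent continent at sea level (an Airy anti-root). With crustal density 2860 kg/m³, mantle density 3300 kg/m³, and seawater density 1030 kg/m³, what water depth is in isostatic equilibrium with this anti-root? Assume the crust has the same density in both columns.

Replacing a thickness d of crust by seawater at the top must be balanced by replacing crust with mantle at the base: d (ρ_c − ρ_w) = a (ρ_m − ρ_c).
d = a (ρ_m − ρ_c)/(ρ_c − ρ_w) = 15 km × 440/1830 = 3.61 km.

3.61 km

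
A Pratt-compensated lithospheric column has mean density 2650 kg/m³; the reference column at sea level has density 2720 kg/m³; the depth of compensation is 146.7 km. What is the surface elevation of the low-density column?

3.88 km

ρ_ref D = ρ (D + h) → h = D (ρ_ref − ρ)/ρ.
h = 146.7 km × (2720 − 2650)/2650 = 3.88 km.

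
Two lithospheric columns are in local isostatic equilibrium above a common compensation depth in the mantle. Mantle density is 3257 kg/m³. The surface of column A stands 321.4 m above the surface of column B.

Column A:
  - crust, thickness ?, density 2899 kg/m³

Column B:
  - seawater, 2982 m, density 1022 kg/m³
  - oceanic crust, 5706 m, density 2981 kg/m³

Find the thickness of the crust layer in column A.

Take the compensation level at the base of the deeper column (depth z_c below the surface of column A) and equate Σ ρ_i t_i down to z_c; mantle fills any gap and the z_c terms cancel.
Column A: x×2899 + (z_c − 0 − x)×3257
Column B: 321.4×0 + 2982×1022 + 5706×2981 + (z_c − 321.4 − 8688)×3257
The z_c×3257 term appears on both sides and cancels. Collect the known terms of each column as K = Σ(ρt)_known − 3257 × (depth of known layers): K_A = 0 − 3257×0 = 0; K_B = 20057190 − 3257×(321.4 + 8688) = −9286425.8.
Balance: K_A − x×(3257 − 2899) = K_B, so x = (K_A − K_B)/(3257 − 2899) = 9286430/358 = 25900 m.

25900 m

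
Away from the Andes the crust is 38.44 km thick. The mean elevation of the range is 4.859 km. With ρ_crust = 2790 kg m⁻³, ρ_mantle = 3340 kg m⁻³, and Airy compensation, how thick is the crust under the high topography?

67.9 km

Root depth r = h ρ_c / (ρ_m − ρ_c) = 4.859 km × 2790 / 550 = 24.65 km.
Total thickness = T + h + r = 38.44 km + 4.859 km + 24.65 km = 67.9 km.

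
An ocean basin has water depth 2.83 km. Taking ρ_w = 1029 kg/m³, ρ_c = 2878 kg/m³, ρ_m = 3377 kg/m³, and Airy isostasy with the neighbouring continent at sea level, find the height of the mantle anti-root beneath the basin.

For local isostatic compensation: replacing crust with seawater at the top is compensated by replacing crust with mantle at the base: d (ρ_c − ρ_w) = a (ρ_m − ρ_c).
a = d (ρ_c − ρ_w)/(ρ_m − ρ_c) = 2.83 km × 1849/499 = 10.5 km.

10.5 km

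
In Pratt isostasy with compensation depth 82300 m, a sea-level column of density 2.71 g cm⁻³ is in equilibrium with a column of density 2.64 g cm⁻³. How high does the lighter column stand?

2180 m

ρ_ref D = ρ (D + h) → h = D (ρ_ref − ρ)/ρ.
h = 82300 m × (2.71 − 2.64)/2.64 = 2180 m.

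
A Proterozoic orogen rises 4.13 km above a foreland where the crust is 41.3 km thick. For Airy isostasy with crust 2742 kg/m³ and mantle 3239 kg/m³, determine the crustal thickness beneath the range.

Root depth r = h ρ_c / (ρ_m − ρ_c) = 4.13 km × 2742 / 497 = 22.79 km.
Total thickness = T + h + r = 41.3 km + 4.13 km + 22.79 km = 68.2 km.

68.2 km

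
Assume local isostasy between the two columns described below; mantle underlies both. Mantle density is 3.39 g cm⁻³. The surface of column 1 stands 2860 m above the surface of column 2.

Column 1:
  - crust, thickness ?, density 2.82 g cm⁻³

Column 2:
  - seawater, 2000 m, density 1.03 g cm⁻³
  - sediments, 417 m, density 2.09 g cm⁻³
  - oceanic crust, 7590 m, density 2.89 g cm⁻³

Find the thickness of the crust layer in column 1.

32900 m

Take the compensation level at the base of the deeper column (depth z_c below the surface of column 1) and equate Σ ρ_i t_i down to z_c; mantle fills any gap and the z_c terms cancel.
Column 1: x×2.82 + (z_c − 0 − x)×3.39
Column 2: 2860×0 + 2000×1.03 + 417×2.09 + 7590×2.89 + (z_c − 2860 − 10007)×3.39
The z_c×3.39 term appears on both sides and cancels. Collect the known terms of each column as K = Σ(ρt)_known − 3.39 × (depth of known layers): K_1 = 0 − 3.39×0 = 0; K_2 = 24866.63 − 3.39×(2860 + 10007) = −18752.5.
Balance: K_1 − x×(3.39 − 2.82) = K_2, so x = (K_1 − K_2)/(3.39 − 2.82) = 18752.5/0.57 = 32900 m.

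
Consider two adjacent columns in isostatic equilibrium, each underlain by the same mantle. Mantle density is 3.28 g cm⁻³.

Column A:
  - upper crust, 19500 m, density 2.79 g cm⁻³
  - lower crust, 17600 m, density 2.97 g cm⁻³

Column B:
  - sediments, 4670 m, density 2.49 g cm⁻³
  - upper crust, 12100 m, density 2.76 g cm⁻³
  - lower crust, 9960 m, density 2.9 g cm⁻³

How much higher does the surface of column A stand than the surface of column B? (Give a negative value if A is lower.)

380 m

For any compensation level in the mantle, the mantle terms cancel and isostasy reduces to e = (Σt_A − Σt_B) − (Σ(ρt)_A − Σ(ρt)_B) / ρ_m.
Σt_A = 37100 m; Σt_B = 26730 m; Σ(ρt)_A = 106677; Σ(ρt)_B = 73908.3 (in m·g cm⁻³).
e = (37100 − 26730) − (106677 − 73908.3) / 3.28 = 380 m.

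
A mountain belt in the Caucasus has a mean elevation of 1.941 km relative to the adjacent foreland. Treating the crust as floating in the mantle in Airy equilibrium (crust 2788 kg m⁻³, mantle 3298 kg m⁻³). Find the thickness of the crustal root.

By Archimedes' principle applied to the lithosphere: the weight of the topography is balanced by the buoyancy of the root, ρ_c h = (ρ_m − ρ_c) r.
r = h · ρ_c / (ρ_m − ρ_c) = 1.941 km × 2788 / (3298 − 2788) = 10.6 km.

10.6 km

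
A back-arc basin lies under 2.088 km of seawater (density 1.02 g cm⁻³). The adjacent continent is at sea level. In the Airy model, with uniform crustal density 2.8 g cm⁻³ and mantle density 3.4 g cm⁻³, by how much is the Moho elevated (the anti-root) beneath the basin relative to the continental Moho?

6.19 km

Equating mass per unit area of the two columns: replacing crust with seawater at the top is compensated by replacing crust with mantle at the base: d (ρ_c − ρ_w) = a (ρ_m − ρ_c).
a = d (ρ_c − ρ_w)/(ρ_m − ρ_c) = 2.088 km × 1.78/0.6 = 6.19 km.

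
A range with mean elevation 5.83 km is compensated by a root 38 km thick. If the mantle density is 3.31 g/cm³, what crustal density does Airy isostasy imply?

2.87 g/cm³

ρ_c h = (ρ_m − ρ_c) r → ρ_c (h + r) = ρ_m r → ρ_c = ρ_m r / (h + r).
ρ_c = 3.31 × 38 km / (5.83 km + 38 km) = 2.87 g/cm³.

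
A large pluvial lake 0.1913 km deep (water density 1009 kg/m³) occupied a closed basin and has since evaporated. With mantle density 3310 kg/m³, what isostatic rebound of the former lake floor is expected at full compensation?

0.0583 km

u = d ρ_w/ρ_m = 0.1913 km × 1009/3310 = 0.0583 km.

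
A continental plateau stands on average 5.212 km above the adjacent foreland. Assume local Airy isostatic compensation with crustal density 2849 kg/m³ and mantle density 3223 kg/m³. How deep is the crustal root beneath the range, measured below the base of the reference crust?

39.7 km

By Archimedes' principle applied to the lithosphere: the weight of the topography is balanced by the buoyancy of the root, ρ_c h = (ρ_m − ρ_c) r.
r = h · ρ_c / (ρ_m − ρ_c) = 5.212 km × 2849 / (3223 − 2849) = 39.7 km.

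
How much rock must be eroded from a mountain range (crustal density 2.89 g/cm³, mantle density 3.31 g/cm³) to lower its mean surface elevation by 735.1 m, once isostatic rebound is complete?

Net drop Δ = e − u = e − e ρ_c/ρ_m = e (ρ_m − ρ_c)/ρ_m.
e = Δ ρ_m/(ρ_m − ρ_c) = 735.1 m × 3.31/0.42 = 5790 m.

5790 m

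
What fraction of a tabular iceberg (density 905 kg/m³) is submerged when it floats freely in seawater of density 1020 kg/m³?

Submerged fraction = ρ_obj/ρ_fluid = 905/1020 = 0.887.

0.887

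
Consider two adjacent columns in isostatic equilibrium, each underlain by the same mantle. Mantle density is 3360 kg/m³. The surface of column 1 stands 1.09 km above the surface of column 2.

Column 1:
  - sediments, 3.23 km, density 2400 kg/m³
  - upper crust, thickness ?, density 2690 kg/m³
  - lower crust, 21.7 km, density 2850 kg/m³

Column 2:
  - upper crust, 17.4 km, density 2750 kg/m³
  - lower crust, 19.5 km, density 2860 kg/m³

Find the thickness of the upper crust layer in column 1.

Take the compensation level at the base of the deeper column (depth z_c below the surface of column 1) and equate Σ ρ_i t_i down to z_c; mantle fills any gap and the z_c terms cancel.
Column 1: 3.23×2400 + x×2690 + 21.7×2850 + (z_c − 24.93 − x)×3360
Column 2: 1.09×0 + 17.4×2750 + 19.5×2860 + (z_c − 1.09 − 36.9)×3360
The z_c×3360 term appears on both sides and cancels. Collect the known terms of each column as K = Σ(ρt)_known − 3360 × (depth of known layers): K_1 = 69597 − 3360×24.93 = −14167.8; K_2 = 103620 − 3360×(1.09 + 36.9) = −24026.4.
Balance: K_1 − x×(3360 − 2690) = K_2, so x = (K_1 − K_2)/(3360 − 2690) = 9858.6/670 = 14.7 km.

14.7 km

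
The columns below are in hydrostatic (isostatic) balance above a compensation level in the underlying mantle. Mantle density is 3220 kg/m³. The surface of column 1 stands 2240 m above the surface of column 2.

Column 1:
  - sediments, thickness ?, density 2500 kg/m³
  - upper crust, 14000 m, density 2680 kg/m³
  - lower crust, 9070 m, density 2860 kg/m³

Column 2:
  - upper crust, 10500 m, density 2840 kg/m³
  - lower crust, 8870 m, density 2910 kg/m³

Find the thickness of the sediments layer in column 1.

Take the compensation level at the base of the deeper column (depth z_c below the surface of column 1) and equate Σ ρ_i t_i down to z_c; mantle fills any gap and the z_c terms cancel.
Column 1: x×2500 + 14000×2680 + 9070×2860 + (z_c − 23070 − x)×3220
Column 2: 2240×0 + 10500×2840 + 8870×2910 + (z_c − 2240 − 19370)×3220
The z_c×3220 term appears on both sides and cancels. Collect the known terms of each column as K = Σ(ρt)_known − 3220 × (depth of known layers): K_1 = 63460200 − 3220×23070 = −10825200; K_2 = 55631700 − 3220×(2240 + 19370) = −13952500.
Balance: K_1 − x×(3220 − 2500) = K_2, so x = (K_1 − K_2)/(3220 − 2500) = 3127300/720 = 4340 m.

4340 m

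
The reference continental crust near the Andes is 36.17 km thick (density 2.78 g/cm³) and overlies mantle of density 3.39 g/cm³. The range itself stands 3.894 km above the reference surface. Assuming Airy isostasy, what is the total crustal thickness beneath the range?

Root depth r = h ρ_c / (ρ_m − ρ_c) = 3.894 km × 2.78 / 0.61 = 17.75 km.
Total thickness = T + h + r = 36.17 km + 3.894 km + 17.75 km = 57.8 km.

57.8 km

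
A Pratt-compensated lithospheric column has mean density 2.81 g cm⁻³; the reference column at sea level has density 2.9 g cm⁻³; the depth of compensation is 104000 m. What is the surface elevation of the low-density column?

ρ_ref D = ρ (D + h) → h = D (ρ_ref − ρ)/ρ.
h = 104000 m × (2.9 − 2.81)/2.81 = 3330 m.

3330 m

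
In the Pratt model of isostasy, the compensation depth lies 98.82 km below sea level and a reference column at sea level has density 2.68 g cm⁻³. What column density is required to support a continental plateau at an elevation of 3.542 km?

2.59 g cm⁻³

Pratt balance: ρ_ref D = ρ (D + h).
ρ = ρ_ref D/(D + h) = 2.68 × 98.82 km/(98.82 km + 3.542 km) = 2.59 g cm⁻³.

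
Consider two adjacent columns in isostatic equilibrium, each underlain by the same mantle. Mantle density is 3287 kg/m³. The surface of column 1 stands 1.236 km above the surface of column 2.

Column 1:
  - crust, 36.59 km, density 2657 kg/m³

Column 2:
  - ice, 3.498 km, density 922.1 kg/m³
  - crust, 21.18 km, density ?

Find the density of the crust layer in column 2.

Take the compensation level at the base of the deeper column (depth z_c below the surface of column 1) and equate Σ ρ_i t_i down to z_c; mantle fills any gap and the z_c terms cancel.
Column 1: 36.59×2657 + (z_c − 36.59)×3287
Column 2: 1.236×0 + 3.498×922.1 + 21.18×ρ + (z_c − 1.236 − 24.678)×3287
The z_c×3287 term appears on both sides and cancels. Collect the known terms of each column as K = Σ(ρt)_known − 3287 × (depth of known layers): K_1 = 97219.63 − 3287×36.59 = −23051.7; K_2 = 3225.5058 − 3287×(1.236 + 24.678) = −81953.8122.
Balance: K_1 = K_2 + 21.18×ρ, so ρ = (K_1 − K_2)/21.18 = 58902.1/21.18 = 2780 kg/m³.

2780 kg/m³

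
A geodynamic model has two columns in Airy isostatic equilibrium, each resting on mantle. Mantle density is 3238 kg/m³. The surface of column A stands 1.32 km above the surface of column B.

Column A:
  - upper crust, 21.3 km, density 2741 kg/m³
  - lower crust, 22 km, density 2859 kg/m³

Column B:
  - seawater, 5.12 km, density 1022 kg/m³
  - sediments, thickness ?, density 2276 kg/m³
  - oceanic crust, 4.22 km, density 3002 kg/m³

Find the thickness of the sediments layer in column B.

Take the compensation level at the base of the deeper column (depth z_c below the surface of column A) and equate Σ ρ_i t_i down to z_c; mantle fills any gap and the z_c terms cancel.
Column A: 21.3×2741 + 22×2859 + (z_c − 43.3)×3238
Column B: 1.32×0 + 5.12×1022 + x×2276 + 4.22×3002 + (z_c − 1.32 − 9.34 − x)×3238
The z_c×3238 term appears on both sides and cancels. Collect the known terms of each column as K = Σ(ρt)_known − 3238 × (depth of known layers): K_A = 121281.3 − 3238×43.3 = −18924.1; K_B = 17901.08 − 3238×(1.32 + 9.34) = −16616.
Balance: K_A = K_B − x×(3238 − 2276), so x = (K_B − K_A)/(3238 − 2276) = 2308.1/962 = 2.4 km.

2.4 km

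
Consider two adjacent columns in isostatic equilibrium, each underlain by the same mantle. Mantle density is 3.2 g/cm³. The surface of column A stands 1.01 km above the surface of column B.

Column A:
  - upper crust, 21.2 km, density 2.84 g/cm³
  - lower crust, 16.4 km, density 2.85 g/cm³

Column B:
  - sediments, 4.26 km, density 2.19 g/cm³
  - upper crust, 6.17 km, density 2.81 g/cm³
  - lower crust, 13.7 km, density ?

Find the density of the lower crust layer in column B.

Take the compensation level at the base of the deeper column (depth z_c below the surface of column A) and equate Σ ρ_i t_i down to z_c; mantle fills any gap and the z_c terms cancel.
Column A: 21.2×2.84 + 16.4×2.85 + (z_c − 37.6)×3.2
Column B: 1.01×0 + 4.26×2.19 + 6.17×2.81 + 13.7×ρ + (z_c − 1.01 − 24.13)×3.2
The z_c×3.2 term appears on both sides and cancels. Collect the known terms of each column as K = Σ(ρt)_known − 3.2 × (depth of known layers): K_A = 106.948 − 3.2×37.6 = −13.372; K_B = 26.6671 − 3.2×(1.01 + 24.13) = −53.7809.
Balance: K_A = K_B + 13.7×ρ, so ρ = (K_A − K_B)/13.7 = 40.4089/13.7 = 2.95 g/cm³.

2.95 g/cm³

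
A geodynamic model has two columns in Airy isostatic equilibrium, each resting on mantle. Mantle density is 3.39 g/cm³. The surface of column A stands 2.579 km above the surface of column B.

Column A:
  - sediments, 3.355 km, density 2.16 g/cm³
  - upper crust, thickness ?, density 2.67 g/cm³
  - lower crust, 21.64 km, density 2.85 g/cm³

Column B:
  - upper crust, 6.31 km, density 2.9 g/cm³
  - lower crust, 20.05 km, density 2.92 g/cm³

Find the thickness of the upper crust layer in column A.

7.56 km

Take the compensation level at the base of the deeper column (depth z_c below the surface of column A) and equate Σ ρ_i t_i down to z_c; mantle fills any gap and the z_c terms cancel.
Column A: 3.355×2.16 + x×2.67 + 21.64×2.85 + (z_c − 24.995 − x)×3.39
Column B: 2.579×0 + 6.31×2.9 + 20.05×2.92 + (z_c − 2.579 − 26.36)×3.39
The z_c×3.39 term appears on both sides and cancels. Collect the known terms of each column as K = Σ(ρt)_known − 3.39 × (depth of known layers): K_A = 68.9208 − 3.39×24.995 = −15.81225; K_B = 76.845 − 3.39×(2.579 + 26.36) = −21.25821.
Balance: K_A − x×(3.39 − 2.67) = K_B, so x = (K_A − K_B)/(3.39 − 2.67) = 5.44596/0.72 = 7.56 km.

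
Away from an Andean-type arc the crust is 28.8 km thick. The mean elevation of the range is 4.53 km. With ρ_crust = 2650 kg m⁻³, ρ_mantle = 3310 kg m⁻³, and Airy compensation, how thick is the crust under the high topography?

51.5 km

Root depth r = h ρ_c / (ρ_m − ρ_c) = 4.53 km × 2650 / 660 = 18.19 km.
Total thickness = T + h + r = 28.8 km + 4.53 km + 18.19 km = 51.5 km.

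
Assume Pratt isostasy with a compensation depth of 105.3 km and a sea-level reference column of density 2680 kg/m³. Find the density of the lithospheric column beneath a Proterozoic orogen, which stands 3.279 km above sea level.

2600 kg/m³

Pratt balance: ρ_ref D = ρ (D + h).
ρ = ρ_ref D/(D + h) = 2680 × 105.3 km/(105.3 km + 3.279 km) = 2600 kg/m³.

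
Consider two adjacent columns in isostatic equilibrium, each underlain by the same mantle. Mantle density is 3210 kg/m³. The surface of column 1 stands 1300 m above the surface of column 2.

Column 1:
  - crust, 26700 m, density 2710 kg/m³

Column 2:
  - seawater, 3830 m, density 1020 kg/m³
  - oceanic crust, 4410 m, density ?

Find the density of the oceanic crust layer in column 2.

3030 kg/m³

Take the compensation level at the base of the deeper column (depth z_c below the surface of column 1) and equate Σ ρ_i t_i down to z_c; mantle fills any gap and the z_c terms cancel.
Column 1: 26700×2710 + (z_c − 26700)×3210
Column 2: 1300×0 + 3830×1020 + 4410×ρ + (z_c − 1300 − 8240)×3210
The z_c×3210 term appears on both sides and cancels. Collect the known terms of each column as K = Σ(ρt)_known − 3210 × (depth of known layers): K_1 = 72357000 − 3210×26700 = −13350000; K_2 = 3906600 − 3210×(1300 + 8240) = −26716800.
Balance: K_1 = K_2 + 4410×ρ, so ρ = (K_1 − K_2)/4410 = 13366800/4410 = 3030 kg/m³.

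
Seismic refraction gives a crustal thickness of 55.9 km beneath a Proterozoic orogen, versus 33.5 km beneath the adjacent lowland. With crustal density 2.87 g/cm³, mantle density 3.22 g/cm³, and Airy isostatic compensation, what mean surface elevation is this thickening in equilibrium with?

2.43 km

Excess crust Δ = 55.9 km − 33.5 km = 22.4 km, split between elevation h and root r with h + r = Δ.
Airy balance ρ_c h = (ρ_m − ρ_c) r gives r = h ρ_c/(ρ_m − ρ_c), so h (1 + ρ_c/(ρ_m − ρ_c)) = Δ, i.e. h = Δ (ρ_m − ρ_c)/ρ_m.
h = 22.4 km × 0.35/3.22 = 2.43 km.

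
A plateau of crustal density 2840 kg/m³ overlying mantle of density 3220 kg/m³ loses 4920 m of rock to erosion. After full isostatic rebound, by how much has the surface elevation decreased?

Rebound u = e ρ_c/ρ_m = 4920 m × 2840/3220 = 4339 m.
Net surface drop = e − u = 4920 m − 4339 m = e (ρ_m − ρ_c)/ρ_m = 581 m.

581 m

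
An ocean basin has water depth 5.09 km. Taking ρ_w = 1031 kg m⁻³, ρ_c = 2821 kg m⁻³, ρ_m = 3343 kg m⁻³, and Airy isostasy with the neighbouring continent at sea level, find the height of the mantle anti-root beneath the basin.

Equating mass per unit area of the two columns: replacing crust with seawater at the top is compensated by replacing crust with mantle at the base: d (ρ_c − ρ_w) = a (ρ_m − ρ_c).
a = d (ρ_c − ρ_w)/(ρ_m − ρ_c) = 5.09 km × 1790/522 = 17.5 km.

17.5 km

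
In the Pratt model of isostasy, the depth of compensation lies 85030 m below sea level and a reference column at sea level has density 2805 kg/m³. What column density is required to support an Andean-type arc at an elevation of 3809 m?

Pratt balance: ρ_ref D = ρ (D + h).
ρ = ρ_ref D/(D + h) = 2805 × 85030 m/(85030 m + 3809 m) = 2680 kg/m³.

2680 kg/m³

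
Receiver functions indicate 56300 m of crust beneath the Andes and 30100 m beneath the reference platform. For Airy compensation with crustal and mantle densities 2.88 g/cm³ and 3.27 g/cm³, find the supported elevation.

Excess crust Δ = 56300 m − 30100 m = 26200 m, split between elevation h and root r with h + r = Δ.
Airy balance ρ_c h = (ρ_m − ρ_c) r gives r = h ρ_c/(ρ_m − ρ_c), so h (1 + ρ_c/(ρ_m − ρ_c)) = Δ, i.e. h = Δ (ρ_m − ρ_c)/ρ_m.
h = 26200 m × 0.39/3.27 = 3120 m.

3120 m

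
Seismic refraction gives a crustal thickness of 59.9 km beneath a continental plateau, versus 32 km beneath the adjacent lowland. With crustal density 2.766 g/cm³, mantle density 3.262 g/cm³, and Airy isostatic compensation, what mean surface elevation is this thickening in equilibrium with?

4.24 km

Excess crust Δ = 59.9 km − 32 km = 27.9 km, split between elevation h and root r with h + r = Δ.
Airy balance ρ_c h = (ρ_m − ρ_c) r gives r = h ρ_c/(ρ_m − ρ_c), so h (1 + ρ_c/(ρ_m − ρ_c)) = Δ, i.e. h = Δ (ρ_m − ρ_c)/ρ_m.
h = 27.9 km × 0.496/3.262 = 4.24 km.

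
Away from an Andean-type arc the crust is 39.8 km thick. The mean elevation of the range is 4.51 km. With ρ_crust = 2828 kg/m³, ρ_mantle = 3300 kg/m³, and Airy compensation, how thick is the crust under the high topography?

71.3 km

Root depth r = h ρ_c / (ρ_m − ρ_c) = 4.51 km × 2828 / 472 = 27.02 km.
Total thickness = T + h + r = 39.8 km + 4.51 km + 27.02 km = 71.3 km.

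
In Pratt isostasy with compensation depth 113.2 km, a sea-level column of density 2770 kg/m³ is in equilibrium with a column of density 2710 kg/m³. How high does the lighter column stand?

ρ_ref D = ρ (D + h) → h = D (ρ_ref − ρ)/ρ.
h = 113.2 km × (2770 − 2710)/2710 = 2.51 km.

2.51 km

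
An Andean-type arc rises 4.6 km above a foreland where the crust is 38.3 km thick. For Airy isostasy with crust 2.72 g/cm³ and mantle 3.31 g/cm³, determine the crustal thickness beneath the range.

64.1 km

Root depth r = h ρ_c / (ρ_m − ρ_c) = 4.6 km × 2.72 / 0.59 = 21.21 km.
Total thickness = T + h + r = 38.3 km + 4.6 km + 21.21 km = 64.1 km.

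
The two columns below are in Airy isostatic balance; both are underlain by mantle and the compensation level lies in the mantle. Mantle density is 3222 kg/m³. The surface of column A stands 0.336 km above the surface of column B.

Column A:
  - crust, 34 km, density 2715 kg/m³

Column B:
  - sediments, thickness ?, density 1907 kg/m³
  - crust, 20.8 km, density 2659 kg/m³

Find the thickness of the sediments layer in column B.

3.38 km

Take the compensation level at the base of the deeper column (depth z_c below the surface of column A) and equate Σ ρ_i t_i down to z_c; mantle fills any gap and the z_c terms cancel.
Column A: 34×2715 + (z_c − 34)×3222
Column B: 0.336×0 + x×1907 + 20.8×2659 + (z_c − 0.336 − 20.8 − x)×3222
The z_c×3222 term appears on both sides and cancels. Collect the known terms of each column as K = Σ(ρt)_known − 3222 × (depth of known layers): K_A = 92310 − 3222×34 = −17238; K_B = 55307.2 − 3222×(0.336 + 20.8) = −12792.992.
Balance: K_A = K_B − x×(3222 − 1907), so x = (K_B − K_A)/(3222 − 1907) = 4445.01/1315 = 3.38 km.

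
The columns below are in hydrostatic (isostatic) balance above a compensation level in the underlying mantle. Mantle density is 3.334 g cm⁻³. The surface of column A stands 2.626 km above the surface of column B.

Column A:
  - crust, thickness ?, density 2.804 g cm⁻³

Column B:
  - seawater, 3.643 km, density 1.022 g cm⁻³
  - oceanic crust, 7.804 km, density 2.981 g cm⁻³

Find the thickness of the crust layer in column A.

37.6 km

Take the compensation level at the base of the deeper column (depth z_c below the surface of column A) and equate Σ ρ_i t_i down to z_c; mantle fills any gap and the z_c terms cancel.
Column A: x×2.804 + (z_c − 0 − x)×3.334
Column B: 2.626×0 + 3.643×1.022 + 7.804×2.981 + (z_c − 2.626 − 11.447)×3.334
The z_c×3.334 term appears on both sides and cancels. Collect the known terms of each column as K = Σ(ρt)_known − 3.334 × (depth of known layers): K_A = 0 − 3.334×0 = 0; K_B = 26.98687 − 3.334×(2.626 + 11.447) = −19.932512.
Balance: K_A − x×(3.334 − 2.804) = K_B, so x = (K_A − K_B)/(3.334 − 2.804) = 19.9325/0.53 = 37.6 km.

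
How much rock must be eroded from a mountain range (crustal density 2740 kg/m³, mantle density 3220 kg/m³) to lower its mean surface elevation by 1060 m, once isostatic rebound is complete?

7110 m

Net drop Δ = e − u = e − e ρ_c/ρ_m = e (ρ_m − ρ_c)/ρ_m.
e = Δ ρ_m/(ρ_m − ρ_c) = 1060 m × 3220/480 = 7110 m.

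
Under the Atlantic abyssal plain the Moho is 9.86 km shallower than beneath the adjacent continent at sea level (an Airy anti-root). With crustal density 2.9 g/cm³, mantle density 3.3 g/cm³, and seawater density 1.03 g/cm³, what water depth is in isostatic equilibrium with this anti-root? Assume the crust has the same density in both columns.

Replacing a thickness d of crust by seawater at the top must be balanced by replacing crust with mantle at the base: d (ρ_c − ρ_w) = a (ρ_m − ρ_c).
d = a (ρ_m − ρ_c)/(ρ_c − ρ_w) = 9.86 km × 0.4/1.87 = 2.11 km.

2.11 km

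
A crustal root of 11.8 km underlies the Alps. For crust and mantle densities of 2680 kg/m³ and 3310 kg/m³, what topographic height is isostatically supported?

Isostatic balance requires: ρ_c h = (ρ_m − ρ_c) r.
h = r (ρ_m − ρ_c) / ρ_c = 11.8 km × (3310 − 2680) / 2680 = 2.77 km.

2.77 km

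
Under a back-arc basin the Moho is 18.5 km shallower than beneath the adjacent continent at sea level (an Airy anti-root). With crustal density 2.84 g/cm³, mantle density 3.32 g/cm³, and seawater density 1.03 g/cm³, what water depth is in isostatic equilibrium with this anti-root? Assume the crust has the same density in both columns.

4.91 km

Replacing a thickness d of crust by seawater at the top must be balanced by replacing crust with mantle at the base: d (ρ_c − ρ_w) = a (ρ_m − ρ_c).
d = a (ρ_m − ρ_c)/(ρ_c − ρ_w) = 18.5 km × 0.48/1.81 = 4.91 km.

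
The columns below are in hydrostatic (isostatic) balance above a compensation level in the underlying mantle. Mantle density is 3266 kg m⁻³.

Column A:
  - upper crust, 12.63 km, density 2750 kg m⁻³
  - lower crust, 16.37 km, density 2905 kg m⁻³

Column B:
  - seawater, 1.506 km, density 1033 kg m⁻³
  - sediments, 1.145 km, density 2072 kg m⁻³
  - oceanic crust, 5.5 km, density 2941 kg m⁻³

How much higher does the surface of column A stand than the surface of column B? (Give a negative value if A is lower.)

1.81 km

For any compensation level in the mantle, the mantle terms cancel and isostasy reduces to e = (Σt_A − Σt_B) − (Σ(ρt)_A − Σ(ρt)_B) / ρ_m.
Σt_A = 29 km; Σt_B = 8.151 km; Σ(ρt)_A = 82287.35; Σ(ρt)_B = 20103.638 (in km·kg m⁻³).
e = (29 − 8.151) − (82287.35 − 20103.638) / 3266 = 1.81 km.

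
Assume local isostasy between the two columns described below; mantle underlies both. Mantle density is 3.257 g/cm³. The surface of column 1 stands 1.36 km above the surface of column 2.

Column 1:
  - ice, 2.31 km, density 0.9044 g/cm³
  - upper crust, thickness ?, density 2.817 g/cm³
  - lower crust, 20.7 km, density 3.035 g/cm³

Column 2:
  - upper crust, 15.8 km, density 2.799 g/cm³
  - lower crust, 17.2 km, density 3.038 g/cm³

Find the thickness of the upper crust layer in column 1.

Take the compensation level at the base of the deeper column (depth z_c below the surface of column 1) and equate Σ ρ_i t_i down to z_c; mantle fills any gap and the z_c terms cancel.
Column 1: 2.31×0.9044 + x×2.817 + 20.7×3.035 + (z_c − 23.01 − x)×3.257
Column 2: 1.36×0 + 15.8×2.799 + 17.2×3.038 + (z_c − 1.36 − 33)×3.257
The z_c×3.257 term appears on both sides and cancels. Collect the known terms of each column as K = Σ(ρt)_known − 3.257 × (depth of known layers): K_1 = 64.913664 − 3.257×23.01 = −10.029906; K_2 = 96.4778 − 3.257×(1.36 + 33) = −15.43272.
Balance: K_1 − x×(3.257 − 2.817) = K_2, so x = (K_1 − K_2)/(3.257 − 2.817) = 5.40281/0.44 = 12.3 km.

12.3 km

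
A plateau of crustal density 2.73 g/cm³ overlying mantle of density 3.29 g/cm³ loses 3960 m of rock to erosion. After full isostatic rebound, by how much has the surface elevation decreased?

674 m

Rebound u = e ρ_c/ρ_m = 3960 m × 2.73/3.29 = 3286 m.
Net surface drop = e − u = 3960 m − 3286 m = e (ρ_m − ρ_c)/ρ_m = 674 m.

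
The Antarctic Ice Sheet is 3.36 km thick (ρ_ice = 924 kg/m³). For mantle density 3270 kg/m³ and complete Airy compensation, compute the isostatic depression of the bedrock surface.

In Airy isostatic equilibrium: the ice load ρ_ice t is balanced by mantle displaced below, ρ_m s.
s = t ρ_ice / ρ_m = 3.36 km × 924/3270 = 0.949 km.

0.949 km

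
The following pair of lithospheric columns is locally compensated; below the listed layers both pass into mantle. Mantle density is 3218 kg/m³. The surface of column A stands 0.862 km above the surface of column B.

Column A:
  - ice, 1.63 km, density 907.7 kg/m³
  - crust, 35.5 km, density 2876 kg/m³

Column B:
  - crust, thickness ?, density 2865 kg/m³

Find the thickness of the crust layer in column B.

37.2 km

Take the compensation level at the base of the deeper column (depth z_c below the surface of column A) and equate Σ ρ_i t_i down to z_c; mantle fills any gap and the z_c terms cancel.
Column A: 1.63×907.7 + 35.5×2876 + (z_c − 37.13)×3218
Column B: 0.862×0 + x×2865 + (z_c − 0.862 − 0 − x)×3218
The z_c×3218 term appears on both sides and cancels. Collect the known terms of each column as K = Σ(ρt)_known − 3218 × (depth of known layers): K_A = 103577.551 − 3218×37.13 = −15906.789; K_B = 0 − 3218×(0.862 + 0) = −2773.916.
Balance: K_A = K_B − x×(3218 − 2865), so x = (K_B − K_A)/(3218 − 2865) = 13132.9/353 = 37.2 km.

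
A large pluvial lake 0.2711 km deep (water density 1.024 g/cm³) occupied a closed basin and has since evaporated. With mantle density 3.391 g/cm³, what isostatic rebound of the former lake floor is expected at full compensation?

0.0819 km

u = d ρ_w/ρ_m = 0.2711 km × 1.024/3.391 = 0.0819 km.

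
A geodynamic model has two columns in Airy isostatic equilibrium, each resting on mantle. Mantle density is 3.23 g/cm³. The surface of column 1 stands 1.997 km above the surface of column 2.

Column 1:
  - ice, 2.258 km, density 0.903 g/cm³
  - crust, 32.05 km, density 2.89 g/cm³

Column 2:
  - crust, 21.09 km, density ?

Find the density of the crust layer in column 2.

Take the compensation level at the base of the deeper column (depth z_c below the surface of column 1) and equate Σ ρ_i t_i down to z_c; mantle fills any gap and the z_c terms cancel.
Column 1: 2.258×0.903 + 32.05×2.89 + (z_c − 34.308)×3.23
Column 2: 1.997×0 + 21.09×ρ + (z_c − 1.997 − 21.09)×3.23
The z_c×3.23 term appears on both sides and cancels. Collect the known terms of each column as K = Σ(ρt)_known − 3.23 × (depth of known layers): K_1 = 94.663474 − 3.23×34.308 = −16.151366; K_2 = 0 − 3.23×(1.997 + 21.09) = −74.57101.
Balance: K_1 = K_2 + 21.09×ρ, so ρ = (K_1 − K_2)/21.09 = 58.4196/21.09 = 2.77 g/cm³.

2.77 g/cm³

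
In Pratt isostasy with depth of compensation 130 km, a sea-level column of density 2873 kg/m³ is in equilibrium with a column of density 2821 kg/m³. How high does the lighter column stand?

ρ_ref D = ρ (D + h) → h = D (ρ_ref − ρ)/ρ.
h = 130 km × (2873 − 2821)/2821 = 2.4 km.

2.4 km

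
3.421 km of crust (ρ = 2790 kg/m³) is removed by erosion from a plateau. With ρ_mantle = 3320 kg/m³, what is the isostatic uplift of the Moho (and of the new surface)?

Unloading: uplift u = e ρ_c/ρ_m = 3.421 km × 2790/3320 = 2.87 km.

2.87 km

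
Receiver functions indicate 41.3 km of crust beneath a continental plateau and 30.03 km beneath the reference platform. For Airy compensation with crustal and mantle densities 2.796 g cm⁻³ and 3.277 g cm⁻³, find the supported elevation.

1.65 km

Excess crust Δ = 41.3 km − 30.03 km = 11.27 km, split between elevation h and root r with h + r = Δ.
Airy balance ρ_c h = (ρ_m − ρ_c) r gives r = h ρ_c/(ρ_m − ρ_c), so h (1 + ρ_c/(ρ_m − ρ_c)) = Δ, i.e. h = Δ (ρ_m − ρ_c)/ρ_m.
h = 11.27 km × 0.481/3.277 = 1.65 km.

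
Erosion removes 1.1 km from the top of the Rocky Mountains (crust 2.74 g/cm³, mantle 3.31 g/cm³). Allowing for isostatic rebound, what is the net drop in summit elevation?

Rebound u = e ρ_c/ρ_m = 1.1 km × 2.74/3.31 = 0.9106 km.
Net surface drop = e − u = 1.1 km − 0.9106 km = e (ρ_m − ρ_c)/ρ_m = 0.189 km.

0.189 km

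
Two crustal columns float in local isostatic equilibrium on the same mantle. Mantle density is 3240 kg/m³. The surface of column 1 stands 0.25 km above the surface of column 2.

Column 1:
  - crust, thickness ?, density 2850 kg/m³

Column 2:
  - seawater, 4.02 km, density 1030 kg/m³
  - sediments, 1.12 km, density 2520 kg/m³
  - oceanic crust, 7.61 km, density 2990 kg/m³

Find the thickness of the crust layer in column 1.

31.8 km

Take the compensation level at the base of the deeper column (depth z_c below the surface of column 1) and equate Σ ρ_i t_i down to z_c; mantle fills any gap and the z_c terms cancel.
Column 1: x×2850 + (z_c − 0 − x)×3240
Column 2: 0.25×0 + 4.02×1030 + 1.12×2520 + 7.61×2990 + (z_c − 0.25 − 12.75)×3240
The z_c×3240 term appears on both sides and cancels. Collect the known terms of each column as K = Σ(ρt)_known − 3240 × (depth of known layers): K_1 = 0 − 3240×0 = 0; K_2 = 29716.9 − 3240×(0.25 + 12.75) = −12403.1.
Balance: K_1 − x×(3240 − 2850) = K_2, so x = (K_1 − K_2)/(3240 − 2850) = 12403.1/390 = 31.8 km.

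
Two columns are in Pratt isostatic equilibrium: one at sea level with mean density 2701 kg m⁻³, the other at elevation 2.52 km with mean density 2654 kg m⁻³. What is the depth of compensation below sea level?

142 km

ρ_ref D = ρ (D + h) → D (ρ_ref − ρ) = ρ h.
D = ρ h/(ρ_ref − ρ) = 2654 × 2.52 km/(2701 − 2654) = 142 km.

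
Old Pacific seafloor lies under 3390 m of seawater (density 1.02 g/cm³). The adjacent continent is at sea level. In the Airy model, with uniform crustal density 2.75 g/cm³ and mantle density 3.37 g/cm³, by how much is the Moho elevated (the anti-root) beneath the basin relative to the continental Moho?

9460 m

Balancing pressure at the compensation depth: replacing crust with seawater at the top is compensated by replacing crust with mantle at the base: d (ρ_c − ρ_w) = a (ρ_m − ρ_c).
a = d (ρ_c − ρ_w)/(ρ_m − ρ_c) = 3390 m × 1.73/0.62 = 9460 m.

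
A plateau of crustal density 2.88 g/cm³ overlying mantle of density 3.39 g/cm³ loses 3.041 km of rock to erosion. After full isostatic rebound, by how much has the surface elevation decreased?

Rebound u = e ρ_c/ρ_m = 3.041 km × 2.88/3.39 = 2.584 km.
Net surface drop = e − u = 3.041 km − 2.584 km = e (ρ_m − ρ_c)/ρ_m = 0.457 km.

0.457 km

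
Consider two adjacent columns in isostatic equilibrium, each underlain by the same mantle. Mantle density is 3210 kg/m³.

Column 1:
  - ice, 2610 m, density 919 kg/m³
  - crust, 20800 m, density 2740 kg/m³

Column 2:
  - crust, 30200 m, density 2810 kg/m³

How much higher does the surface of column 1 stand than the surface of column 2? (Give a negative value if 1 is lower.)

For any compensation level in the mantle, the mantle terms cancel and isostasy reduces to e = (Σt_1 − Σt_2) − (Σ(ρt)_1 − Σ(ρt)_2) / ρ_m.
Σt_1 = 23410 m; Σt_2 = 30200 m; Σ(ρt)_1 = 59390590; Σ(ρt)_2 = 84862000 (in m·kg/m³).
e = (23410 − 30200) − (59390590 − 84862000) / 3210 = 1150 m.

1150 m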